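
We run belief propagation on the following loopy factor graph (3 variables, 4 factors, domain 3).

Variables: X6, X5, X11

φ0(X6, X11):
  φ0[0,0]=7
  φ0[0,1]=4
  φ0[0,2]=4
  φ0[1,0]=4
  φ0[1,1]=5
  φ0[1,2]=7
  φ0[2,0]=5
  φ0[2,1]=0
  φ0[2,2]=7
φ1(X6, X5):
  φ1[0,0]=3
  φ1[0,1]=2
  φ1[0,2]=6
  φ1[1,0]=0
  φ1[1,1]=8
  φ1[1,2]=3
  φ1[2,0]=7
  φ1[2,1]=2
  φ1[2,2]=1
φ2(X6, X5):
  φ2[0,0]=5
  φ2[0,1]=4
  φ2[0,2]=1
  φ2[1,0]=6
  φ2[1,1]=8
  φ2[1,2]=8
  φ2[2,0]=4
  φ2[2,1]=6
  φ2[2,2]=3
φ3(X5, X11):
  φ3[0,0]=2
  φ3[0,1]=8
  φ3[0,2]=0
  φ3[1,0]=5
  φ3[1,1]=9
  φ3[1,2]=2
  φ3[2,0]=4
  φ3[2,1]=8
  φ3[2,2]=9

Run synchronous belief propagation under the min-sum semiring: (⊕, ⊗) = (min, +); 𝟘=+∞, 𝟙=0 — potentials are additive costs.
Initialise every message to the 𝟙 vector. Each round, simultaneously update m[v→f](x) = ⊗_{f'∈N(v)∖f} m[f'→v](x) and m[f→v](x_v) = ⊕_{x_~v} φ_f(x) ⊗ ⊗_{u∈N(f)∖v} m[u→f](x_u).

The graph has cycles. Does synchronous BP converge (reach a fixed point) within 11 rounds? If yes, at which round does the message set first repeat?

NOT CONVERGED within 11 rounds

init: all messages = 𝟙 over 3 values
r1 m[φ0→X6] = [4, 4, 0]
r1 m[φ0→X11] = [4, 0, 4]
r1 m[φ1→X6] = [2, 0, 1]
r1 m[φ1→X5] = [0, 2, 1]
r1 m[φ2→X6] = [1, 6, 3]
r1 m[φ2→X5] = [4, 4, 1]
r1 m[φ3→X5] = [0, 2, 4]
r1 m[φ3→X11] = [2, 8, 0]
r1 m[X6→φ0] = [0, 0, 0]
r1 m[X6→φ1] = [0, 0, 0]
r1 m[X6→φ2] = [0, 0, 0]
r1 m[X5→φ1] = [0, 0, 0]
r1 m[X5→φ2] = [0, 0, 0]
r1 m[X5→φ3] = [0, 0, 0]
r1 m[X11→φ0] = [0, 0, 0]
r1 m[X11→φ3] = [0, 0, 0]
r2 m[φ0→X6] = [4, 4, 0]
r2 m[φ0→X11] = [4, 0, 4]
r2 m[φ1→X6] = [2, 0, 1]
r2 m[φ1→X5] = [0, 2, 1]
r2 m[φ2→X6] = [1, 6, 3]
r2 m[φ2→X5] = [4, 4, 1]
r2 m[φ3→X5] = [0, 2, 4]
r2 m[φ3→X11] = [2, 8, 0]
r2 m[X6→φ0] = [3, 6, 4]
r2 m[X6→φ1] = [5, 10, 3]
r2 m[X6→φ2] = [6, 4, 1]
r2 m[X5→φ1] = [4, 6, 5]
r2 m[X5→φ2] = [0, 4, 5]
r2 m[X5→φ3] = [4, 6, 2]
r2 m[X11→φ0] = [2, 8, 0]
r2 m[X11→φ3] = [4, 0, 4]
r3 m[φ0→X6] = [4, 6, 7]
r3 m[φ0→X11] = [9, 4, 7]
r3 m[φ1→X6] = [7, 4, 6]
r3 m[φ1→X5] = [8, 5, 4]
r3 m[φ2→X6] = [5, 6, 4]
r3 m[φ2→X5] = [5, 7, 4]
r3 m[φ3→X5] = [4, 6, 8]
r3 m[φ3→X11] = [6, 10, 4]
r3 m[X6→φ0] = [3, 6, 4]
r3 m[X6→φ1] = [5, 10, 3]
r3 m[X6→φ2] = [6, 4, 1]
r3 m[X5→φ1] = [4, 6, 5]
r3 m[X5→φ2] = [0, 4, 5]
r3 m[X5→φ3] = [4, 6, 2]
r3 m[X11→φ0] = [2, 8, 0]
r3 m[X11→φ3] = [4, 0, 4]
r4 m[φ0→X6] = [4, 6, 7]
r4 m[φ0→X11] = [9, 4, 7]
r4 m[φ1→X6] = [7, 4, 6]
r4 m[φ1→X5] = [8, 5, 4]
r4 m[φ2→X6] = [5, 6, 4]
r4 m[φ2→X5] = [5, 7, 4]
r4 m[φ3→X5] = [4, 6, 8]
r4 m[φ3→X11] = [6, 10, 4]
r4 m[X6→φ0] = [12, 10, 10]
r4 m[X6→φ1] = [9, 12, 11]
r4 m[X6→φ2] = [11, 10, 13]
r4 m[X5→φ1] = [9, 13, 12]
r4 m[X5→φ2] = [12, 11, 12]
r4 m[X5→φ3] = [13, 12, 8]
r4 m[X11→φ0] = [6, 10, 4]
r4 m[X11→φ3] = [9, 4, 7]
r5 m[φ0→X6] = [8, 10, 10]
r5 m[φ0→X11] = [14, 10, 16]
r5 m[φ1→X6] = [12, 9, 13]
r5 m[φ1→X5] = [12, 11, 12]
r5 m[φ2→X6] = [13, 18, 15]
r5 m[φ2→X5] = [16, 15, 12]
r5 m[φ3→X5] = [7, 9, 12]
r5 m[φ3→X11] = [12, 16, 13]
r5 m[X6→φ0] = [12, 10, 10]
r5 m[X6→φ1] = [9, 12, 11]
r5 m[X6→φ2] = [11, 10, 13]
r5 m[X5→φ1] = [9, 13, 12]
r5 m[X5→φ2] = [12, 11, 12]
r5 m[X5→φ3] = [13, 12, 8]
r5 m[X11→φ0] = [6, 10, 4]
r5 m[X11→φ3] = [9, 4, 7]
r6 m[φ0→X6] = [8, 10, 10]
r6 m[φ0→X11] = [14, 10, 16]
r6 m[φ1→X6] = [12, 9, 13]
r6 m[φ1→X5] = [12, 11, 12]
r6 m[φ2→X6] = [13, 18, 15]
r6 m[φ2→X5] = [16, 15, 12]
r6 m[φ3→X5] = [7, 9, 12]
r6 m[φ3→X11] = [12, 16, 13]
r6 m[X6→φ0] = [25, 27, 28]
r6 m[X6→φ1] = [21, 28, 25]
r6 m[X6→φ2] = [20, 19, 23]
r6 m[X5→φ1] = [23, 24, 24]
r6 m[X5→φ2] = [19, 20, 24]
r6 m[X5→φ3] = [28, 26, 24]
r6 m[X11→φ0] = [12, 16, 13]
r6 m[X11→φ3] = [14, 10, 16]
r7 m[φ0→X6] = [17, 16, 16]
r7 m[φ0→X11] = [31, 28, 29]
r7 m[φ1→X6] = [26, 23, 25]
r7 m[φ1→X5] = [24, 23, 26]
r7 m[φ2→X6] = [24, 25, 23]
r7 m[φ2→X5] = [25, 24, 21]
r7 m[φ3→X5] = [16, 18, 18]
r7 m[φ3→X11] = [28, 32, 28]
r7 m[X6→φ0] = [25, 27, 28]
r7 m[X6→φ1] = [21, 28, 25]
r7 m[X6→φ2] = [20, 19, 23]
r7 m[X5→φ1] = [23, 24, 24]
r7 m[X5→φ2] = [19, 20, 24]
r7 m[X5→φ3] = [28, 26, 24]
r7 m[X11→φ0] = [12, 16, 13]
r7 m[X11→φ3] = [14, 10, 16]
r8 m[φ0→X6] = [17, 16, 16]
r8 m[φ0→X11] = [31, 28, 29]
r8 m[φ1→X6] = [26, 23, 25]
r8 m[φ1→X5] = [24, 23, 26]
r8 m[φ2→X6] = [24, 25, 23]
r8 m[φ2→X5] = [25, 24, 21]
r8 m[φ3→X5] = [16, 18, 18]
r8 m[φ3→X11] = [28, 32, 28]
r8 m[X6→φ0] = [50, 48, 48]
r8 m[X6→φ1] = [41, 41, 39]
r8 m[X6→φ2] = [43, 39, 41]
r8 m[X5→φ1] = [41, 42, 39]
r8 m[X5→φ2] = [40, 41, 44]
r8 m[X5→φ3] = [49, 47, 47]
r8 m[X11→φ0] = [28, 32, 28]
r8 m[X11→φ3] = [31, 28, 29]
r9 m[φ0→X6] = [32, 32, 32]
r9 m[φ0→X11] = [52, 48, 54]
r9 m[φ1→X6] = [44, 41, 40]
r9 m[φ1→X5] = [41, 41, 40]
r9 m[φ2→X6] = [45, 46, 44]
r9 m[φ2→X5] = [45, 47, 44]
r9 m[φ3→X5] = [29, 31, 35]
r9 m[φ3→X11] = [51, 55, 49]
r9 m[X6→φ0] = [50, 48, 48]
r9 m[X6→φ1] = [41, 41, 39]
r9 m[X6→φ2] = [43, 39, 41]
r9 m[X5→φ1] = [41, 42, 39]
r9 m[X5→φ2] = [40, 41, 44]
r9 m[X5→φ3] = [49, 47, 47]
r9 m[X11→φ0] = [28, 32, 28]
r9 m[X11→φ3] = [31, 28, 29]
r10 m[φ0→X6] = [32, 32, 32]
r10 m[φ0→X11] = [52, 48, 54]
r10 m[φ1→X6] = [44, 41, 40]
r10 m[φ1→X5] = [41, 41, 40]
r10 m[φ2→X6] = [45, 46, 44]
r10 m[φ2→X5] = [45, 47, 44]
r10 m[φ3→X5] = [29, 31, 35]
r10 m[φ3→X11] = [51, 55, 49]
r10 m[X6→φ0] = [89, 87, 84]
r10 m[X6→φ1] = [77, 78, 76]
r10 m[X6→φ2] = [76, 73, 72]
r10 m[X5→φ1] = [74, 78, 79]
r10 m[X5→φ2] = [70, 72, 75]
r10 m[X5→φ3] = [86, 88, 84]
r10 m[X11→φ0] = [51, 55, 49]
r10 m[X11→φ3] = [52, 48, 54]
r11 m[φ0→X6] = [53, 55, 55]
r11 m[φ0→X11] = [89, 84, 91]
r11 m[φ1→X6] = [77, 74, 80]
r11 m[φ1→X5] = [78, 78, 77]
r11 m[φ2→X6] = [75, 76, 74]
r11 m[φ2→X5] = [76, 78, 75]
r11 m[φ3→X5] = [54, 56, 56]
r11 m[φ3→X11] = [88, 92, 86]
r11 m[X6→φ0] = [89, 87, 84]
r11 m[X6→φ1] = [77, 78, 76]
r11 m[X6→φ2] = [76, 73, 72]
r11 m[X5→φ1] = [74, 78, 79]
r11 m[X5→φ2] = [70, 72, 75]
r11 m[X5→φ3] = [86, 88, 84]
r11 m[X11→φ0] = [51, 55, 49]
r11 m[X11→φ3] = [52, 48, 54]
no fixed point within 11 rounds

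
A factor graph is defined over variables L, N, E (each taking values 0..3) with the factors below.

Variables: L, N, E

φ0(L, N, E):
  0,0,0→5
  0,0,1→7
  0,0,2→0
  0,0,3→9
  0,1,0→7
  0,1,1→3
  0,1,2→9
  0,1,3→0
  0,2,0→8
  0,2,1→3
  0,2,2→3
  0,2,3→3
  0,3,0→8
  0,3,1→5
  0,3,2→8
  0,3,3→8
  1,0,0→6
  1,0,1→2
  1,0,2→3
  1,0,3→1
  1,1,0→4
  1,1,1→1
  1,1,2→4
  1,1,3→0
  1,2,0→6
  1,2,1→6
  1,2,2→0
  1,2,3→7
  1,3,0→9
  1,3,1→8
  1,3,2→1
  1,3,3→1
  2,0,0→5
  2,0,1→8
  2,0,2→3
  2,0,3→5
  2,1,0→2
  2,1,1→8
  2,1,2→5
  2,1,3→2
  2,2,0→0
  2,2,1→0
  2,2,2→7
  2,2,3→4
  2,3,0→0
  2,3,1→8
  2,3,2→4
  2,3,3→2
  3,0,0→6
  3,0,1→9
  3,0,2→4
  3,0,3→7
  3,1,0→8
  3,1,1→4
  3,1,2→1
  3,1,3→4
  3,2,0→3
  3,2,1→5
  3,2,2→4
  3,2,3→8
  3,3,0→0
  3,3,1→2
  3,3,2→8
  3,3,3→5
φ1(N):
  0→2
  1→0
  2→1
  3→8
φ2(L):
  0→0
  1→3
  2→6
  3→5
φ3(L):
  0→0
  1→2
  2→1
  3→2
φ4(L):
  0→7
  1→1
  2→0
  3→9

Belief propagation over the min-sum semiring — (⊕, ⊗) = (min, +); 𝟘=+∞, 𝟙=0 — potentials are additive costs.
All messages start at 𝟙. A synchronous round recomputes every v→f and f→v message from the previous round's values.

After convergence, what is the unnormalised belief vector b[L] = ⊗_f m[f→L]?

init: all messages = 𝟙 over 4 values
r1 m[φ0→L] = [0, 0, 0, 0]
r1 m[φ0→N] = [0, 0, 0, 0]
r1 m[φ0→E] = [0, 0, 0, 0]
r1 m[φ1→N] = [2, 0, 1, 8]
r1 m[φ2→L] = [0, 3, 6, 5]
r1 m[φ3→L] = [0, 2, 1, 2]
r1 m[φ4→L] = [7, 1, 0, 9]
r1 m[L→φ0] = [0, 0, 0, 0]
r1 m[L→φ2] = [0, 0, 0, 0]
r1 m[L→φ3] = [0, 0, 0, 0]
r1 m[L→φ4] = [0, 0, 0, 0]
r1 m[N→φ0] = [0, 0, 0, 0]
r1 m[N→φ1] = [0, 0, 0, 0]
r1 m[E→φ0] = [0, 0, 0, 0]
r2 m[φ0→L] = [0, 0, 0, 0]
r2 m[φ0→N] = [0, 0, 0, 0]
r2 m[φ0→E] = [0, 0, 0, 0]
r2 m[φ1→N] = [2, 0, 1, 8]
r2 m[φ2→L] = [0, 3, 6, 5]
r2 m[φ3→L] = [0, 2, 1, 2]
r2 m[φ4→L] = [7, 1, 0, 9]
r2 m[L→φ0] = [7, 6, 7, 16]
r2 m[L→φ2] = [7, 3, 1, 11]
r2 m[L→φ3] = [7, 4, 6, 14]
r2 m[L→φ4] = [0, 5, 7, 7]
r2 m[N→φ0] = [2, 0, 1, 8]
r2 m[N→φ1] = [0, 0, 0, 0]
r2 m[E→φ0] = [0, 0, 0, 0]
r3 m[φ0→L] = [0, 0, 1, 1]
r3 m[φ0→N] = [7, 6, 6, 7]
r3 m[φ0→E] = [8, 7, 7, 6]
r3 m[φ1→N] = [2, 0, 1, 8]
r3 m[φ2→L] = [0, 3, 6, 5]
r3 m[φ3→L] = [0, 2, 1, 2]
r3 m[φ4→L] = [7, 1, 0, 9]
r3 m[L→φ0] = [7, 6, 7, 16]
r3 m[L→φ2] = [7, 3, 1, 11]
r3 m[L→φ3] = [7, 4, 6, 14]
r3 m[L→φ4] = [0, 5, 7, 7]
r3 m[N→φ0] = [2, 0, 1, 8]
r3 m[N→φ1] = [0, 0, 0, 0]
r3 m[E→φ0] = [0, 0, 0, 0]
r4 m[φ0→L] = [0, 0, 1, 1]
r4 m[φ0→N] = [7, 6, 6, 7]
r4 m[φ0→E] = [8, 7, 7, 6]
r4 m[φ1→N] = [2, 0, 1, 8]
r4 m[φ2→L] = [0, 3, 6, 5]
r4 m[φ3→L] = [0, 2, 1, 2]
r4 m[φ4→L] = [7, 1, 0, 9]
r4 m[L→φ0] = [7, 6, 7, 16]
r4 m[L→φ2] = [7, 3, 2, 12]
r4 m[L→φ3] = [7, 4, 7, 15]
r4 m[L→φ4] = [0, 5, 8, 8]
r4 m[N→φ0] = [2, 0, 1, 8]
r4 m[N→φ1] = [7, 6, 6, 7]
r4 m[E→φ0] = [0, 0, 0, 0]
r5 m[φ0→L] = [0, 0, 1, 1]
r5 m[φ0→N] = [7, 6, 6, 7]
r5 m[φ0→E] = [8, 7, 7, 6]
r5 m[φ1→N] = [2, 0, 1, 8]
r5 m[φ2→L] = [0, 3, 6, 5]
r5 m[φ3→L] = [0, 2, 1, 2]
r5 m[φ4→L] = [7, 1, 0, 9]
r5 m[L→φ0] = [7, 6, 7, 16]
r5 m[L→φ2] = [7, 3, 2, 12]
r5 m[L→φ3] = [7, 4, 7, 15]
r5 m[L→φ4] = [0, 5, 8, 8]
r5 m[N→φ0] = [2, 0, 1, 8]
r5 m[N→φ1] = [7, 6, 6, 7]
r5 m[E→φ0] = [0, 0, 0, 0]
fixed point reached at round 5
b[L] = ⊗ incoming = [7, 6, 8, 17]

b[L] = [7, 6, 8, 17]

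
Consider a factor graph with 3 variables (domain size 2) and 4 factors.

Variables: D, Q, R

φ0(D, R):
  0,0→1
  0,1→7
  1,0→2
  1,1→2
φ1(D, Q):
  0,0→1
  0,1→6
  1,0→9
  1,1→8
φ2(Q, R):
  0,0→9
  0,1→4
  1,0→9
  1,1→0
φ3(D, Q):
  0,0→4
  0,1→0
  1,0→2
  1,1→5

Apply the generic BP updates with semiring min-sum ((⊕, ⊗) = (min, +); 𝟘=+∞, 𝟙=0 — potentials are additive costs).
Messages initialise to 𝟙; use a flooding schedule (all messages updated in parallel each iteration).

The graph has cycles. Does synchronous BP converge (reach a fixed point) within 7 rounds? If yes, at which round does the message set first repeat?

NOT CONVERGED within 7 rounds

init: all messages = 𝟙 over 2 values
r1 m[φ0→D] = [1, 2]
r1 m[φ0→R] = [1, 2]
r1 m[φ1→D] = [1, 8]
r1 m[φ1→Q] = [1, 6]
r1 m[φ2→Q] = [4, 0]
r1 m[φ2→R] = [9, 0]
r1 m[φ3→D] = [0, 2]
r1 m[φ3→Q] = [2, 0]
r1 m[D→φ0] = [0, 0]
r1 m[D→φ1] = [0, 0]
r1 m[D→φ3] = [0, 0]
r1 m[Q→φ1] = [0, 0]
r1 m[Q→φ2] = [0, 0]
r1 m[Q→φ3] = [0, 0]
r1 m[R→φ0] = [0, 0]
r1 m[R→φ2] = [0, 0]
r2 m[φ0→D] = [1, 2]
r2 m[φ0→R] = [1, 2]
r2 m[φ1→D] = [1, 8]
r2 m[φ1→Q] = [1, 6]
r2 m[φ2→Q] = [4, 0]
r2 m[φ2→R] = [9, 0]
r2 m[φ3→D] = [0, 2]
r2 m[φ3→Q] = [2, 0]
r2 m[D→φ0] = [1, 10]
r2 m[D→φ1] = [1, 4]
r2 m[D→φ3] = [2, 10]
r2 m[Q→φ1] = [6, 0]
r2 m[Q→φ2] = [3, 6]
r2 m[Q→φ3] = [5, 6]
r2 m[R→φ0] = [9, 0]
r2 m[R→φ2] = [1, 2]
r3 m[φ0→D] = [7, 2]
r3 m[φ0→R] = [2, 8]
r3 m[φ1→D] = [6, 8]
r3 m[φ1→Q] = [2, 7]
r3 m[φ2→Q] = [6, 2]
r3 m[φ2→R] = [12, 6]
r3 m[φ3→D] = [6, 7]
r3 m[φ3→Q] = [6, 2]
r3 m[D→φ0] = [1, 10]
r3 m[D→φ1] = [1, 4]
r3 m[D→φ3] = [2, 10]
r3 m[Q→φ1] = [6, 0]
r3 m[Q→φ2] = [3, 6]
r3 m[Q→φ3] = [5, 6]
r3 m[R→φ0] = [9, 0]
r3 m[R→φ2] = [1, 2]
r4 m[φ0→D] = [7, 2]
r4 m[φ0→R] = [2, 8]
r4 m[φ1→D] = [6, 8]
r4 m[φ1→Q] = [2, 7]
r4 m[φ2→Q] = [6, 2]
r4 m[φ2→R] = [12, 6]
r4 m[φ3→D] = [6, 7]
r4 m[φ3→Q] = [6, 2]
r4 m[D→φ0] = [12, 15]
r4 m[D→φ1] = [13, 9]
r4 m[D→φ3] = [13, 10]
r4 m[Q→φ1] = [12, 4]
r4 m[Q→φ2] = [8, 9]
r4 m[Q→φ3] = [8, 9]
r4 m[R→φ0] = [12, 6]
r4 m[R→φ2] = [2, 8]
r5 m[φ0→D] = [13, 8]
r5 m[φ0→R] = [13, 17]
r5 m[φ1→D] = [10, 12]
r5 m[φ1→Q] = [14, 17]
r5 m[φ2→Q] = [11, 8]
r5 m[φ2→R] = [17, 9]
r5 m[φ3→D] = [9, 10]
r5 m[φ3→Q] = [12, 13]
r5 m[D→φ0] = [12, 15]
r5 m[D→φ1] = [13, 9]
r5 m[D→φ3] = [13, 10]
r5 m[Q→φ1] = [12, 4]
r5 m[Q→φ2] = [8, 9]
r5 m[Q→φ3] = [8, 9]
r5 m[R→φ0] = [12, 6]
r5 m[R→φ2] = [2, 8]
r6 m[φ0→D] = [13, 8]
r6 m[φ0→R] = [13, 17]
r6 m[φ1→D] = [10, 12]
r6 m[φ1→Q] = [14, 17]
r6 m[φ2→Q] = [11, 8]
r6 m[φ2→R] = [17, 9]
r6 m[φ3→D] = [9, 10]
r6 m[φ3→Q] = [12, 13]
r6 m[D→φ0] = [19, 22]
r6 m[D→φ1] = [22, 18]
r6 m[D→φ3] = [23, 20]
r6 m[Q→φ1] = [23, 21]
r6 m[Q→φ2] = [26, 30]
r6 m[Q→φ3] = [25, 25]
r6 m[R→φ0] = [17, 9]
r6 m[R→φ2] = [13, 17]
r7 m[φ0→D] = [16, 11]
r7 m[φ0→R] = [20, 24]
r7 m[φ1→D] = [24, 29]
r7 m[φ1→Q] = [23, 26]
r7 m[φ2→Q] = [21, 17]
r7 m[φ2→R] = [35, 30]
r7 m[φ3→D] = [25, 27]
r7 m[φ3→Q] = [22, 23]
r7 m[D→φ0] = [19, 22]
r7 m[D→φ1] = [22, 18]
r7 m[D→φ3] = [23, 20]
r7 m[Q→φ1] = [23, 21]
r7 m[Q→φ2] = [26, 30]
r7 m[Q→φ3] = [25, 25]
r7 m[R→φ0] = [17, 9]
r7 m[R→φ2] = [13, 17]
no fixed point within 7 rounds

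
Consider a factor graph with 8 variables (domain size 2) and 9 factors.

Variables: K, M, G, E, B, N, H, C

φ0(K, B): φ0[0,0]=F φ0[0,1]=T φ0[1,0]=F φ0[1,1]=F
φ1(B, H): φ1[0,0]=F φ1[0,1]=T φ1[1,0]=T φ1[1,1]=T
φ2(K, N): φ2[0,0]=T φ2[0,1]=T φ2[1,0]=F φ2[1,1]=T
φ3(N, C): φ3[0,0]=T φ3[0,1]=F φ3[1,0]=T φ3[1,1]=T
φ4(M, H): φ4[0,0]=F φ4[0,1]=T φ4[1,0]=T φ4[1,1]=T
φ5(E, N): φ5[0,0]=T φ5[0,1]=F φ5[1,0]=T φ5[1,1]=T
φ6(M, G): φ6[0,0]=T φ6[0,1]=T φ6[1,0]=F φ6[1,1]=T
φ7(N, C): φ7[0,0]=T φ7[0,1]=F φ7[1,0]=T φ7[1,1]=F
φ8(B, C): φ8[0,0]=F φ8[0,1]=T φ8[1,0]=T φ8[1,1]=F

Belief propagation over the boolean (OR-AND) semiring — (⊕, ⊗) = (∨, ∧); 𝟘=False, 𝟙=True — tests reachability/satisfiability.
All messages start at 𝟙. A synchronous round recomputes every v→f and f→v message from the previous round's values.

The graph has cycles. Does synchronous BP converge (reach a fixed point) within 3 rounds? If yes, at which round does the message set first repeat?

NOT CONVERGED within 3 rounds

init: all messages = 𝟙 over 2 values
r1 m[φ0→K] = [T, F]
r1 m[φ0→B] = [F, T]
r1 m[φ1→B] = [T, T]
r1 m[φ1→H] = [T, T]
r1 m[φ2→K] = [T, T]
r1 m[φ2→N] = [T, T]
r1 m[φ3→N] = [T, T]
r1 m[φ3→C] = [T, T]
r1 m[φ4→M] = [T, T]
r1 m[φ4→H] = [T, T]
r1 m[φ5→E] = [T, T]
r1 m[φ5→N] = [T, T]
r1 m[φ6→M] = [T, T]
r1 m[φ6→G] = [T, T]
r1 m[φ7→N] = [T, T]
r1 m[φ7→C] = [T, F]
r1 m[φ8→B] = [T, T]
r1 m[φ8→C] = [T, T]
r1 m[K→φ0] = [T, T]
r1 m[K→φ2] = [T, T]
r1 m[M→φ4] = [T, T]
r1 m[M→φ6] = [T, T]
r1 m[G→φ6] = [T, T]
r1 m[E→φ5] = [T, T]
r1 m[B→φ0] = [T, T]
r1 m[B→φ1] = [T, T]
r1 m[B→φ8] = [T, T]
r1 m[N→φ2] = [T, T]
r1 m[N→φ3] = [T, T]
r1 m[N→φ5] = [T, T]
r1 m[N→φ7] = [T, T]
r1 m[H→φ1] = [T, T]
r1 m[H→φ4] = [T, T]
r1 m[C→φ3] = [T, T]
r1 m[C→φ7] = [T, T]
r1 m[C→φ8] = [T, T]
r2 m[φ0→K] = [T, F]
r2 m[φ0→B] = [F, T]
r2 m[φ1→B] = [T, T]
r2 m[φ1→H] = [T, T]
r2 m[φ2→K] = [T, T]
r2 m[φ2→N] = [T, T]
r2 m[φ3→N] = [T, T]
r2 m[φ3→C] = [T, T]
r2 m[φ4→M] = [T, T]
r2 m[φ4→H] = [T, T]
r2 m[φ5→E] = [T, T]
r2 m[φ5→N] = [T, T]
r2 m[φ6→M] = [T, T]
r2 m[φ6→G] = [T, T]
r2 m[φ7→N] = [T, T]
r2 m[φ7→C] = [T, F]
r2 m[φ8→B] = [T, T]
r2 m[φ8→C] = [T, T]
r2 m[K→φ0] = [T, T]
r2 m[K→φ2] = [T, F]
r2 m[M→φ4] = [T, T]
r2 m[M→φ6] = [T, T]
r2 m[G→φ6] = [T, T]
r2 m[E→φ5] = [T, T]
r2 m[B→φ0] = [T, T]
r2 m[B→φ1] = [F, T]
r2 m[B→φ8] = [F, T]
r2 m[N→φ2] = [T, T]
r2 m[N→φ3] = [T, T]
r2 m[N→φ5] = [T, T]
r2 m[N→φ7] = [T, T]
r2 m[H→φ1] = [T, T]
r2 m[H→φ4] = [T, T]
r2 m[C→φ3] = [T, F]
r2 m[C→φ7] = [T, T]
r2 m[C→φ8] = [T, F]
r3 m[φ0→K] = [T, F]
r3 m[φ0→B] = [F, T]
r3 m[φ1→B] = [T, T]
r3 m[φ1→H] = [T, T]
r3 m[φ2→K] = [T, T]
r3 m[φ2→N] = [T, T]
r3 m[φ3→N] = [T, T]
r3 m[φ3→C] = [T, T]
r3 m[φ4→M] = [T, T]
r3 m[φ4→H] = [T, T]
r3 m[φ5→E] = [T, T]
r3 m[φ5→N] = [T, T]
r3 m[φ6→M] = [T, T]
r3 m[φ6→G] = [T, T]
r3 m[φ7→N] = [T, T]
r3 m[φ7→C] = [T, F]
r3 m[φ8→B] = [F, T]
r3 m[φ8→C] = [T, F]
r3 m[K→φ0] = [T, T]
r3 m[K→φ2] = [T, F]
r3 m[M→φ4] = [T, T]
r3 m[M→φ6] = [T, T]
r3 m[G→φ6] = [T, T]
r3 m[E→φ5] = [T, T]
r3 m[B→φ0] = [T, T]
r3 m[B→φ1] = [F, T]
r3 m[B→φ8] = [F, T]
r3 m[N→φ2] = [T, T]
r3 m[N→φ3] = [T, T]
r3 m[N→φ5] = [T, T]
r3 m[N→φ7] = [T, T]
r3 m[H→φ1] = [T, T]
r3 m[H→φ4] = [T, T]
r3 m[C→φ3] = [T, F]
r3 m[C→φ7] = [T, T]
r3 m[C→φ8] = [T, F]
no fixed point within 3 rounds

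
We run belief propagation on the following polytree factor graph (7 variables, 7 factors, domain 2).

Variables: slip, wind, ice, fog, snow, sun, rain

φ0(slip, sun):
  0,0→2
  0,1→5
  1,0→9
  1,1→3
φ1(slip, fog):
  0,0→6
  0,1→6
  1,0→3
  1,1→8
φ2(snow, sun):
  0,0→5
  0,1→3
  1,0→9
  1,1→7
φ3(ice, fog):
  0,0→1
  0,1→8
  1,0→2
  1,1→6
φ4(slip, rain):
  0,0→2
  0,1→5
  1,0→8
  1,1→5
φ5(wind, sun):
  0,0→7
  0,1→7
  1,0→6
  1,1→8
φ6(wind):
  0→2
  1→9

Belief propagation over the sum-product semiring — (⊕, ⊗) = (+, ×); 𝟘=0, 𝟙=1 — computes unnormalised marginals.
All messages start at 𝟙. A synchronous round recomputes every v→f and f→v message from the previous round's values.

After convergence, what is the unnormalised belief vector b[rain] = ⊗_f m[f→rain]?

init: all messages = 𝟙 over 2 values
r1 m[φ0→slip] = [7, 12]
r1 m[φ0→sun] = [11, 8]
r1 m[φ1→slip] = [12, 11]
r1 m[φ1→fog] = [9, 14]
r1 m[φ2→snow] = [8, 16]
r1 m[φ2→sun] = [14, 10]
r1 m[φ3→ice] = [9, 8]
r1 m[φ3→fog] = [3, 14]
r1 m[φ4→slip] = [7, 13]
r1 m[φ4→rain] = [10, 10]
r1 m[φ5→wind] = [14, 14]
r1 m[φ5→sun] = [13, 15]
r1 m[φ6→wind] = [2, 9]
r1 m[slip→φ0] = [1, 1]
r1 m[slip→φ1] = [1, 1]
r1 m[slip→φ4] = [1, 1]
r1 m[wind→φ5] = [1, 1]
r1 m[wind→φ6] = [1, 1]
r1 m[ice→φ3] = [1, 1]
r1 m[fog→φ1] = [1, 1]
r1 m[fog→φ3] = [1, 1]
r1 m[snow→φ2] = [1, 1]
r1 m[sun→φ0] = [1, 1]
r1 m[sun→φ2] = [1, 1]
r1 m[sun→φ5] = [1, 1]
r1 m[rain→φ4] = [1, 1]
r2 m[φ0→slip] = [7, 12]
r2 m[φ0→sun] = [11, 8]
r2 m[φ1→slip] = [12, 11]
r2 m[φ1→fog] = [9, 14]
r2 m[φ2→snow] = [8, 16]
r2 m[φ2→sun] = [14, 10]
r2 m[φ3→ice] = [9, 8]
r2 m[φ3→fog] = [3, 14]
r2 m[φ4→slip] = [7, 13]
r2 m[φ4→rain] = [10, 10]
r2 m[φ5→wind] = [14, 14]
r2 m[φ5→sun] = [13, 15]
r2 m[φ6→wind] = [2, 9]
r2 m[slip→φ0] = [84, 143]
r2 m[slip→φ1] = [49, 156]
r2 m[slip→φ4] = [84, 132]
r2 m[wind→φ5] = [2, 9]
r2 m[wind→φ6] = [14, 14]
r2 m[ice→φ3] = [1, 1]
r2 m[fog→φ1] = [3, 14]
r2 m[fog→φ3] = [9, 14]
r2 m[snow→φ2] = [1, 1]
r2 m[sun→φ0] = [182, 150]
r2 m[sun→φ2] = [143, 120]
r2 m[sun→φ5] = [154, 80]
r2 m[rain→φ4] = [1, 1]
r3 m[φ0→slip] = [1114, 2088]
r3 m[φ0→sun] = [1455, 849]
r3 m[φ1→slip] = [102, 121]
r3 m[φ1→fog] = [762, 1542]
r3 m[φ2→snow] = [1075, 2127]
r3 m[φ2→sun] = [14, 10]
r3 m[φ3→ice] = [121, 102]
r3 m[φ3→fog] = [3, 14]
r3 m[φ4→slip] = [7, 13]
r3 m[φ4→rain] = [1224, 1080]
r3 m[φ5→wind] = [1638, 1564]
r3 m[φ5→sun] = [68, 86]
r3 m[φ6→wind] = [2, 9]
r3 m[slip→φ0] = [84, 143]
r3 m[slip→φ1] = [49, 156]
r3 m[slip→φ4] = [84, 132]
r3 m[wind→φ5] = [2, 9]
r3 m[wind→φ6] = [14, 14]
r3 m[ice→φ3] = [1, 1]
r3 m[fog→φ1] = [3, 14]
r3 m[fog→φ3] = [9, 14]
r3 m[snow→φ2] = [1, 1]
r3 m[sun→φ0] = [182, 150]
r3 m[sun→φ2] = [143, 120]
r3 m[sun→φ5] = [154, 80]
r3 m[rain→φ4] = [1, 1]
r4 m[φ0→slip] = [1114, 2088]
r4 m[φ0→sun] = [1455, 849]
r4 m[φ1→slip] = [102, 121]
r4 m[φ1→fog] = [762, 1542]
r4 m[φ2→snow] = [1075, 2127]
r4 m[φ2→sun] = [14, 10]
r4 m[φ3→ice] = [121, 102]
r4 m[φ3→fog] = [3, 14]
r4 m[φ4→slip] = [7, 13]
r4 m[φ4→rain] = [1224, 1080]
r4 m[φ5→wind] = [1638, 1564]
r4 m[φ5→sun] = [68, 86]
r4 m[φ6→wind] = [2, 9]
r4 m[slip→φ0] = [714, 1573]
r4 m[slip→φ1] = [7798, 27144]
r4 m[slip→φ4] = [113628, 252648]
r4 m[wind→φ5] = [2, 9]
r4 m[wind→φ6] = [1638, 1564]
r4 m[ice→φ3] = [1, 1]
r4 m[fog→φ1] = [3, 14]
r4 m[fog→φ3] = [762, 1542]
r4 m[snow→φ2] = [1, 1]
r4 m[sun→φ0] = [952, 860]
r4 m[sun→φ2] = [98940, 73014]
r4 m[sun→φ5] = [20370, 8490]
r4 m[rain→φ4] = [1, 1]
r5 m[φ0→slip] = [6204, 11148]
r5 m[φ0→sun] = [15585, 8289]
r5 m[φ1→slip] = [102, 121]
r5 m[φ1→fog] = [128220, 263940]
r5 m[φ2→snow] = [713742, 1401558]
r5 m[φ2→sun] = [14, 10]
r5 m[φ3→ice] = [13098, 10776]
r5 m[φ3→fog] = [3, 14]
r5 m[φ4→slip] = [7, 13]
r5 m[φ4→rain] = [2248440, 1831380]
r5 m[φ5→wind] = [202020, 190140]
r5 m[φ5→sun] = [68, 86]
r5 m[φ6→wind] = [2, 9]
r5 m[slip→φ0] = [714, 1573]
r5 m[slip→φ1] = [7798, 27144]
r5 m[slip→φ4] = [113628, 252648]
r5 m[wind→φ5] = [2, 9]
r5 m[wind→φ6] = [1638, 1564]
r5 m[ice→φ3] = [1, 1]
r5 m[fog→φ1] = [3, 14]
r5 m[fog→φ3] = [762, 1542]
r5 m[snow→φ2] = [1, 1]
r5 m[sun→φ0] = [952, 860]
r5 m[sun→φ2] = [98940, 73014]
r5 m[sun→φ5] = [20370, 8490]
r5 m[rain→φ4] = [1, 1]
r6 m[φ0→slip] = [6204, 11148]
r6 m[φ0→sun] = [15585, 8289]
r6 m[φ1→slip] = [102, 121]
r6 m[φ1→fog] = [128220, 263940]
r6 m[φ2→snow] = [713742, 1401558]
r6 m[φ2→sun] = [14, 10]
r6 m[φ3→ice] = [13098, 10776]
r6 m[φ3→fog] = [3, 14]
r6 m[φ4→slip] = [7, 13]
r6 m[φ4→rain] = [2248440, 1831380]
r6 m[φ5→wind] = [202020, 190140]
r6 m[φ5→sun] = [68, 86]
r6 m[φ6→wind] = [2, 9]
r6 m[slip→φ0] = [714, 1573]
r6 m[slip→φ1] = [43428, 144924]
r6 m[slip→φ4] = [632808, 1348908]
r6 m[wind→φ5] = [2, 9]
r6 m[wind→φ6] = [202020, 190140]
r6 m[ice→φ3] = [1, 1]
r6 m[fog→φ1] = [3, 14]
r6 m[fog→φ3] = [128220, 263940]
r6 m[snow→φ2] = [1, 1]
r6 m[sun→φ0] = [952, 860]
r6 m[sun→φ2] = [1059780, 712854]
r6 m[sun→φ5] = [218190, 82890]
r6 m[rain→φ4] = [1, 1]
r7 m[φ0→slip] = [6204, 11148]
r7 m[φ0→sun] = [15585, 8289]
r7 m[φ1→slip] = [102, 121]
r7 m[φ1→fog] = [695340, 1419960]
r7 m[φ2→snow] = [7437462, 14527998]
r7 m[φ2→sun] = [14, 10]
r7 m[φ3→ice] = [2239740, 1840080]
r7 m[φ3→fog] = [3, 14]
r7 m[φ4→slip] = [7, 13]
r7 m[φ4→rain] = [12056880, 9908580]
r7 m[φ5→wind] = [2107560, 1972260]
r7 m[φ5→sun] = [68, 86]
r7 m[φ6→wind] = [2, 9]
r7 m[slip→φ0] = [714, 1573]
r7 m[slip→φ1] = [43428, 144924]
r7 m[slip→φ4] = [632808, 1348908]
r7 m[wind→φ5] = [2, 9]
r7 m[wind→φ6] = [202020, 190140]
r7 m[ice→φ3] = [1, 1]
r7 m[fog→φ1] = [3, 14]
r7 m[fog→φ3] = [128220, 263940]
r7 m[snow→φ2] = [1, 1]
r7 m[sun→φ0] = [952, 860]
r7 m[sun→φ2] = [1059780, 712854]
r7 m[sun→φ5] = [218190, 82890]
r7 m[rain→φ4] = [1, 1]
r8 m[φ0→slip] = [6204, 11148]
r8 m[φ0→sun] = [15585, 8289]
r8 m[φ1→slip] = [102, 121]
r8 m[φ1→fog] = [695340, 1419960]
r8 m[φ2→snow] = [7437462, 14527998]
r8 m[φ2→sun] = [14, 10]
r8 m[φ3→ice] = [2239740, 1840080]
r8 m[φ3→fog] = [3, 14]
r8 m[φ4→slip] = [7, 13]
r8 m[φ4→rain] = [12056880, 9908580]
r8 m[φ5→wind] = [2107560, 1972260]
r8 m[φ5→sun] = [68, 86]
r8 m[φ6→wind] = [2, 9]
r8 m[slip→φ0] = [714, 1573]
r8 m[slip→φ1] = [43428, 144924]
r8 m[slip→φ4] = [632808, 1348908]
r8 m[wind→φ5] = [2, 9]
r8 m[wind→φ6] = [2107560, 1972260]
r8 m[ice→φ3] = [1, 1]
r8 m[fog→φ1] = [3, 14]
r8 m[fog→φ3] = [695340, 1419960]
r8 m[snow→φ2] = [1, 1]
r8 m[sun→φ0] = [952, 860]
r8 m[sun→φ2] = [1059780, 712854]
r8 m[sun→φ5] = [218190, 82890]
r8 m[rain→φ4] = [1, 1]
r9 m[φ0→slip] = [6204, 11148]
r9 m[φ0→sun] = [15585, 8289]
r9 m[φ1→slip] = [102, 121]
r9 m[φ1→fog] = [695340, 1419960]
r9 m[φ2→snow] = [7437462, 14527998]
r9 m[φ2→sun] = [14, 10]
r9 m[φ3→ice] = [12055020, 9910440]
r9 m[φ3→fog] = [3, 14]
r9 m[φ4→slip] = [7, 13]
r9 m[φ4→rain] = [12056880, 9908580]
r9 m[φ5→wind] = [2107560, 1972260]
r9 m[φ5→sun] = [68, 86]
r9 m[φ6→wind] = [2, 9]
r9 m[slip→φ0] = [714, 1573]
r9 m[slip→φ1] = [43428, 144924]
r9 m[slip→φ4] = [632808, 1348908]
r9 m[wind→φ5] = [2, 9]
r9 m[wind→φ6] = [2107560, 1972260]
r9 m[ice→φ3] = [1, 1]
r9 m[fog→φ1] = [3, 14]
r9 m[fog→φ3] = [695340, 1419960]
r9 m[snow→φ2] = [1, 1]
r9 m[sun→φ0] = [952, 860]
r9 m[sun→φ2] = [1059780, 712854]
r9 m[sun→φ5] = [218190, 82890]
r9 m[rain→φ4] = [1, 1]
r10 m[φ0→slip] = [6204, 11148]
r10 m[φ0→sun] = [15585, 8289]
r10 m[φ1→slip] = [102, 121]
r10 m[φ1→fog] = [695340, 1419960]
r10 m[φ2→snow] = [7437462, 14527998]
r10 m[φ2→sun] = [14, 10]
r10 m[φ3→ice] = [12055020, 9910440]
r10 m[φ3→fog] = [3, 14]
r10 m[φ4→slip] = [7, 13]
r10 m[φ4→rain] = [12056880, 9908580]
r10 m[φ5→wind] = [2107560, 1972260]
r10 m[φ5→sun] = [68, 86]
r10 m[φ6→wind] = [2, 9]
r10 m[slip→φ0] = [714, 1573]
r10 m[slip→φ1] = [43428, 144924]
r10 m[slip→φ4] = [632808, 1348908]
r10 m[wind→φ5] = [2, 9]
r10 m[wind→φ6] = [2107560, 1972260]
r10 m[ice→φ3] = [1, 1]
r10 m[fog→φ1] = [3, 14]
r10 m[fog→φ3] = [695340, 1419960]
r10 m[snow→φ2] = [1, 1]
r10 m[sun→φ0] = [952, 860]
r10 m[sun→φ2] = [1059780, 712854]
r10 m[sun→φ5] = [218190, 82890]
r10 m[rain→φ4] = [1, 1]
fixed point reached at round 10
b[rain] = ⊗ incoming = [12056880, 9908580]

b[rain] = [12056880, 9908580]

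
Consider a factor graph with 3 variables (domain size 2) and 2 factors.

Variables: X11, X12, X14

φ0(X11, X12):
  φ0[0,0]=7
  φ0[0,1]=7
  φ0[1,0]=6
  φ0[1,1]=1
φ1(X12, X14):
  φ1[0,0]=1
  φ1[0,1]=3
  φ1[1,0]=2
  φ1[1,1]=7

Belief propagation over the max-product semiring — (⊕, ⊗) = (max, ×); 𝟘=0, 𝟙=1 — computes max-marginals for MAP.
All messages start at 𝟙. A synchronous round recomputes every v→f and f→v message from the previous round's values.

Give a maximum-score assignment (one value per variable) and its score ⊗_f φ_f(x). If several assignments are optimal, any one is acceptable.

init: all messages = 𝟙 over 2 values
r1 m[φ0→X11] = [7, 6]
r1 m[φ0→X12] = [7, 7]
r1 m[φ1→X12] = [3, 7]
r1 m[φ1→X14] = [2, 7]
r1 m[X11→φ0] = [1, 1]
r1 m[X12→φ0] = [1, 1]
r1 m[X12→φ1] = [1, 1]
r1 m[X14→φ1] = [1, 1]
r2 m[φ0→X11] = [7, 6]
r2 m[φ0→X12] = [7, 7]
r2 m[φ1→X12] = [3, 7]
r2 m[φ1→X14] = [2, 7]
r2 m[X11→φ0] = [1, 1]
r2 m[X12→φ0] = [3, 7]
r2 m[X12→φ1] = [7, 7]
r2 m[X14→φ1] = [1, 1]
r3 m[φ0→X11] = [49, 18]
r3 m[φ0→X12] = [7, 7]
r3 m[φ1→X12] = [3, 7]
r3 m[φ1→X14] = [14, 49]
r3 m[X11→φ0] = [1, 1]
r3 m[X12→φ0] = [3, 7]
r3 m[X12→φ1] = [7, 7]
r3 m[X14→φ1] = [1, 1]
r4 m[φ0→X11] = [49, 18]
r4 m[φ0→X12] = [7, 7]
r4 m[φ1→X12] = [3, 7]
r4 m[φ1→X14] = [14, 49]
r4 m[X11→φ0] = [1, 1]
r4 m[X12→φ0] = [3, 7]
r4 m[X12→φ1] = [7, 7]
r4 m[X14→φ1] = [1, 1]
fixed point reached at round 4
traceback from X11: (X11=0, X12=1, X14=1), score=49

assignment: (X11=0, X12=1, X14=1); score = 49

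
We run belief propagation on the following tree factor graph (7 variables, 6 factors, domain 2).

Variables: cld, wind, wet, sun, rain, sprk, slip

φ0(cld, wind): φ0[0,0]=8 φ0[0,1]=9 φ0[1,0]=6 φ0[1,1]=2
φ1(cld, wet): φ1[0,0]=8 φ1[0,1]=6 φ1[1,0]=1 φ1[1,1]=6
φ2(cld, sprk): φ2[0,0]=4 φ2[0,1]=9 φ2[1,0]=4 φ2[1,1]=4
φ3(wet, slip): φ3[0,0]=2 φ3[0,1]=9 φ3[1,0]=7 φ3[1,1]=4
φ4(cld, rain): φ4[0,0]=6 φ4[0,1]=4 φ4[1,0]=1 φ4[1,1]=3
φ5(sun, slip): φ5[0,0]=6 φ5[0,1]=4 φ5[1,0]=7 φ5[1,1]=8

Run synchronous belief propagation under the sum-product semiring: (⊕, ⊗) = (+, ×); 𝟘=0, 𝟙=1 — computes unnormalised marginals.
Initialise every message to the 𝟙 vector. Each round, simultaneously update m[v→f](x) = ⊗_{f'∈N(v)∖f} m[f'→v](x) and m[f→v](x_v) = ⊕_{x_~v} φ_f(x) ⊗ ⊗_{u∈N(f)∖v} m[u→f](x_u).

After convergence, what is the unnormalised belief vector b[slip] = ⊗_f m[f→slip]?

b[slip] = [1812772, 2647296]

init: all messages = 𝟙 over 2 values
r1 m[φ0→cld] = [17, 8]
r1 m[φ0→wind] = [14, 11]
r1 m[φ1→cld] = [14, 7]
r1 m[φ1→wet] = [9, 12]
r1 m[φ2→cld] = [13, 8]
r1 m[φ2→sprk] = [8, 13]
r1 m[φ3→wet] = [11, 11]
r1 m[φ3→slip] = [9, 13]
r1 m[φ4→cld] = [10, 4]
r1 m[φ4→rain] = [7, 7]
r1 m[φ5→sun] = [10, 15]
r1 m[φ5→slip] = [13, 12]
r1 m[cld→φ0] = [1, 1]
r1 m[cld→φ1] = [1, 1]
r1 m[cld→φ2] = [1, 1]
r1 m[cld→φ4] = [1, 1]
r1 m[wind→φ0] = [1, 1]
r1 m[wet→φ1] = [1, 1]
r1 m[wet→φ3] = [1, 1]
r1 m[sun→φ5] = [1, 1]
r1 m[rain→φ4] = [1, 1]
r1 m[sprk→φ2] = [1, 1]
r1 m[slip→φ3] = [1, 1]
r1 m[slip→φ5] = [1, 1]
r2 m[φ0→cld] = [17, 8]
r2 m[φ0→wind] = [14, 11]
r2 m[φ1→cld] = [14, 7]
r2 m[φ1→wet] = [9, 12]
r2 m[φ2→cld] = [13, 8]
r2 m[φ2→sprk] = [8, 13]
r2 m[φ3→wet] = [11, 11]
r2 m[φ3→slip] = [9, 13]
r2 m[φ4→cld] = [10, 4]
r2 m[φ4→rain] = [7, 7]
r2 m[φ5→sun] = [10, 15]
r2 m[φ5→slip] = [13, 12]
r2 m[cld→φ0] = [1820, 224]
r2 m[cld→φ1] = [2210, 256]
r2 m[cld→φ2] = [2380, 224]
r2 m[cld→φ4] = [3094, 448]
r2 m[wind→φ0] = [1, 1]
r2 m[wet→φ1] = [11, 11]
r2 m[wet→φ3] = [9, 12]
r2 m[sun→φ5] = [1, 1]
r2 m[rain→φ4] = [1, 1]
r2 m[sprk→φ2] = [1, 1]
r2 m[slip→φ3] = [13, 12]
r2 m[slip→φ5] = [9, 13]
r3 m[φ0→cld] = [17, 8]
r3 m[φ0→wind] = [15904, 16828]
r3 m[φ1→cld] = [154, 77]
r3 m[φ1→wet] = [17936, 14796]
r3 m[φ2→cld] = [13, 8]
r3 m[φ2→sprk] = [10416, 22316]
r3 m[φ3→wet] = [134, 139]
r3 m[φ3→slip] = [102, 129]
r3 m[φ4→cld] = [10, 4]
r3 m[φ4→rain] = [19012, 13720]
r3 m[φ5→sun] = [106, 167]
r3 m[φ5→slip] = [13, 12]
r3 m[cld→φ0] = [1820, 224]
r3 m[cld→φ1] = [2210, 256]
r3 m[cld→φ2] = [2380, 224]
r3 m[cld→φ4] = [3094, 448]
r3 m[wind→φ0] = [1, 1]
r3 m[wet→φ1] = [11, 11]
r3 m[wet→φ3] = [9, 12]
r3 m[sun→φ5] = [1, 1]
r3 m[rain→φ4] = [1, 1]
r3 m[sprk→φ2] = [1, 1]
r3 m[slip→φ3] = [13, 12]
r3 m[slip→φ5] = [9, 13]
r4 m[φ0→cld] = [17, 8]
r4 m[φ0→wind] = [15904, 16828]
r4 m[φ1→cld] = [154, 77]
r4 m[φ1→wet] = [17936, 14796]
r4 m[φ2→cld] = [13, 8]
r4 m[φ2→sprk] = [10416, 22316]
r4 m[φ3→wet] = [134, 139]
r4 m[φ3→slip] = [102, 129]
r4 m[φ4→cld] = [10, 4]
r4 m[φ4→rain] = [19012, 13720]
r4 m[φ5→sun] = [106, 167]
r4 m[φ5→slip] = [13, 12]
r4 m[cld→φ0] = [20020, 2464]
r4 m[cld→φ1] = [2210, 256]
r4 m[cld→φ2] = [26180, 2464]
r4 m[cld→φ4] = [34034, 4928]
r4 m[wind→φ0] = [1, 1]
r4 m[wet→φ1] = [134, 139]
r4 m[wet→φ3] = [17936, 14796]
r4 m[sun→φ5] = [1, 1]
r4 m[rain→φ4] = [1, 1]
r4 m[sprk→φ2] = [1, 1]
r4 m[slip→φ3] = [13, 12]
r4 m[slip→φ5] = [102, 129]
r5 m[φ0→cld] = [17, 8]
r5 m[φ0→wind] = [174944, 185108]
r5 m[φ1→cld] = [1906, 968]
r5 m[φ1→wet] = [17936, 14796]
r5 m[φ2→cld] = [13, 8]
r5 m[φ2→sprk] = [114576, 245476]
r5 m[φ3→wet] = [134, 139]
r5 m[φ3→slip] = [139444, 220608]
r5 m[φ4→cld] = [10, 4]
r5 m[φ4→rain] = [209132, 150920]
r5 m[φ5→sun] = [1128, 1746]
r5 m[φ5→slip] = [13, 12]
r5 m[cld→φ0] = [20020, 2464]
r5 m[cld→φ1] = [2210, 256]
r5 m[cld→φ2] = [26180, 2464]
r5 m[cld→φ4] = [34034, 4928]
r5 m[wind→φ0] = [1, 1]
r5 m[wet→φ1] = [134, 139]
r5 m[wet→φ3] = [17936, 14796]
r5 m[sun→φ5] = [1, 1]
r5 m[rain→φ4] = [1, 1]
r5 m[sprk→φ2] = [1, 1]
r5 m[slip→φ3] = [13, 12]
r5 m[slip→φ5] = [102, 129]
r6 m[φ0→cld] = [17, 8]
r6 m[φ0→wind] = [174944, 185108]
r6 m[φ1→cld] = [1906, 968]
r6 m[φ1→wet] = [17936, 14796]
r6 m[φ2→cld] = [13, 8]
r6 m[φ2→sprk] = [114576, 245476]
r6 m[φ3→wet] = [134, 139]
r6 m[φ3→slip] = [139444, 220608]
r6 m[φ4→cld] = [10, 4]
r6 m[φ4→rain] = [209132, 150920]
r6 m[φ5→sun] = [1128, 1746]
r6 m[φ5→slip] = [13, 12]
r6 m[cld→φ0] = [247780, 30976]
r6 m[cld→φ1] = [2210, 256]
r6 m[cld→φ2] = [324020, 30976]
r6 m[cld→φ4] = [421226, 61952]
r6 m[wind→φ0] = [1, 1]
r6 m[wet→φ1] = [134, 139]
r6 m[wet→φ3] = [17936, 14796]
r6 m[sun→φ5] = [1, 1]
r6 m[rain→φ4] = [1, 1]
r6 m[sprk→φ2] = [1, 1]
r6 m[slip→φ3] = [13, 12]
r6 m[slip→φ5] = [139444, 220608]
r7 m[φ0→cld] = [17, 8]
r7 m[φ0→wind] = [2168096, 2291972]
r7 m[φ1→cld] = [1906, 968]
r7 m[φ1→wet] = [17936, 14796]
r7 m[φ2→cld] = [13, 8]
r7 m[φ2→sprk] = [1419984, 3040084]
r7 m[φ3→wet] = [134, 139]
r7 m[φ3→slip] = [139444, 220608]
r7 m[φ4→cld] = [10, 4]
r7 m[φ4→rain] = [2589308, 1870760]
r7 m[φ5→sun] = [1719096, 2740972]
r7 m[φ5→slip] = [13, 12]
r7 m[cld→φ0] = [247780, 30976]
r7 m[cld→φ1] = [2210, 256]
r7 m[cld→φ2] = [324020, 30976]
r7 m[cld→φ4] = [421226, 61952]
r7 m[wind→φ0] = [1, 1]
r7 m[wet→φ1] = [134, 139]
r7 m[wet→φ3] = [17936, 14796]
r7 m[sun→φ5] = [1, 1]
r7 m[rain→φ4] = [1, 1]
r7 m[sprk→φ2] = [1, 1]
r7 m[slip→φ3] = [13, 12]
r7 m[slip→φ5] = [139444, 220608]
r8 m[φ0→cld] = [17, 8]
r8 m[φ0→wind] = [2168096, 2291972]
r8 m[φ1→cld] = [1906, 968]
r8 m[φ1→wet] = [17936, 14796]
r8 m[φ2→cld] = [13, 8]
r8 m[φ2→sprk] = [1419984, 3040084]
r8 m[φ3→wet] = [134, 139]
r8 m[φ3→slip] = [139444, 220608]
r8 m[φ4→cld] = [10, 4]
r8 m[φ4→rain] = [2589308, 1870760]
r8 m[φ5→sun] = [1719096, 2740972]
r8 m[φ5→slip] = [13, 12]
r8 m[cld→φ0] = [247780, 30976]
r8 m[cld→φ1] = [2210, 256]
r8 m[cld→φ2] = [324020, 30976]
r8 m[cld→φ4] = [421226, 61952]
r8 m[wind→φ0] = [1, 1]
r8 m[wet→φ1] = [134, 139]
r8 m[wet→φ3] = [17936, 14796]
r8 m[sun→φ5] = [1, 1]
r8 m[rain→φ4] = [1, 1]
r8 m[sprk→φ2] = [1, 1]
r8 m[slip→φ3] = [13, 12]
r8 m[slip→φ5] = [139444, 220608]
fixed point reached at round 8
b[slip] = ⊗ incoming = [1812772, 2647296]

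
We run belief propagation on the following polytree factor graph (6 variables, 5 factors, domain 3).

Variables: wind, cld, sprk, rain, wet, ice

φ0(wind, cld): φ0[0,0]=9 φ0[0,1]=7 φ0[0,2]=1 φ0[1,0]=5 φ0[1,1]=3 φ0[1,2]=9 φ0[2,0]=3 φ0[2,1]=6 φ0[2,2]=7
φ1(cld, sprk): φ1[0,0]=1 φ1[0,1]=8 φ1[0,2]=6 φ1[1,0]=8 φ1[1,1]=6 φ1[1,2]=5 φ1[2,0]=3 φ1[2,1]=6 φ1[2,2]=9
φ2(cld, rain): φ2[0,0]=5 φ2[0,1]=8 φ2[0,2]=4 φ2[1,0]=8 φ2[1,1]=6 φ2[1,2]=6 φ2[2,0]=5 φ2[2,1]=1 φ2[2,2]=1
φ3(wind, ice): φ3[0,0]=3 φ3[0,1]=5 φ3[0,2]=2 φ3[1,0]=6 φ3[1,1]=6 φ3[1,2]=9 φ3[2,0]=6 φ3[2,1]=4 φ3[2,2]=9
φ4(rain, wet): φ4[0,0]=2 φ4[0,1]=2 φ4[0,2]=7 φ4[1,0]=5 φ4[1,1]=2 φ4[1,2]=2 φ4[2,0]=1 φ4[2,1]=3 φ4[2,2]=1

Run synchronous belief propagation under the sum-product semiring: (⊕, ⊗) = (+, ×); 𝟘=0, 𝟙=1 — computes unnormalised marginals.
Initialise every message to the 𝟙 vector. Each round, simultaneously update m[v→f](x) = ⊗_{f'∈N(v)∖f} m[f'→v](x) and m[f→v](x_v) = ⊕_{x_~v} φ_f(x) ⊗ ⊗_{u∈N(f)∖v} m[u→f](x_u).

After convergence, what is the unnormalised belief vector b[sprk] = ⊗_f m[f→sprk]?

b[sprk] = [445640, 688704, 640856]

init: all messages = 𝟙 over 3 values
r1 m[φ0→wind] = [17, 17, 16]
r1 m[φ0→cld] = [17, 16, 17]
r1 m[φ1→cld] = [15, 19, 18]
r1 m[φ1→sprk] = [12, 20, 20]
r1 m[φ2→cld] = [17, 20, 7]
r1 m[φ2→rain] = [18, 15, 11]
r1 m[φ3→wind] = [10, 21, 19]
r1 m[φ3→ice] = [15, 15, 20]
r1 m[φ4→rain] = [11, 9, 5]
r1 m[φ4→wet] = [8, 7, 10]
r1 m[wind→φ0] = [1, 1, 1]
r1 m[wind→φ3] = [1, 1, 1]
r1 m[cld→φ0] = [1, 1, 1]
r1 m[cld→φ1] = [1, 1, 1]
r1 m[cld→φ2] = [1, 1, 1]
r1 m[sprk→φ1] = [1, 1, 1]
r1 m[rain→φ2] = [1, 1, 1]
r1 m[rain→φ4] = [1, 1, 1]
r1 m[wet→φ4] = [1, 1, 1]
r1 m[ice→φ3] = [1, 1, 1]
r2 m[φ0→wind] = [17, 17, 16]
r2 m[φ0→cld] = [17, 16, 17]
r2 m[φ1→cld] = [15, 19, 18]
r2 m[φ1→sprk] = [12, 20, 20]
r2 m[φ2→cld] = [17, 20, 7]
r2 m[φ2→rain] = [18, 15, 11]
r2 m[φ3→wind] = [10, 21, 19]
r2 m[φ3→ice] = [15, 15, 20]
r2 m[φ4→rain] = [11, 9, 5]
r2 m[φ4→wet] = [8, 7, 10]
r2 m[wind→φ0] = [10, 21, 19]
r2 m[wind→φ3] = [17, 17, 16]
r2 m[cld→φ0] = [255, 380, 126]
r2 m[cld→φ1] = [289, 320, 119]
r2 m[cld→φ2] = [255, 304, 306]
r2 m[sprk→φ1] = [1, 1, 1]
r2 m[rain→φ2] = [11, 9, 5]
r2 m[rain→φ4] = [18, 15, 11]
r2 m[wet→φ4] = [1, 1, 1]
r2 m[ice→φ3] = [1, 1, 1]
r3 m[φ0→wind] = [5081, 3549, 3927]
r3 m[φ0→cld] = [252, 247, 332]
r3 m[φ1→cld] = [15, 19, 18]
r3 m[φ1→sprk] = [3206, 4946, 4405]
r3 m[φ2→cld] = [147, 172, 69]
r3 m[φ2→rain] = [5237, 4170, 3150]
r3 m[φ3→wind] = [10, 21, 19]
r3 m[φ3→ice] = [249, 251, 331]
r3 m[φ4→rain] = [11, 9, 5]
r3 m[φ4→wet] = [122, 99, 167]
r3 m[wind→φ0] = [10, 21, 19]
r3 m[wind→φ3] = [17, 17, 16]
r3 m[cld→φ0] = [255, 380, 126]
r3 m[cld→φ1] = [289, 320, 119]
r3 m[cld→φ2] = [255, 304, 306]
r3 m[sprk→φ1] = [1, 1, 1]
r3 m[rain→φ2] = [11, 9, 5]
r3 m[rain→φ4] = [18, 15, 11]
r3 m[wet→φ4] = [1, 1, 1]
r3 m[ice→φ3] = [1, 1, 1]
r4 m[φ0→wind] = [5081, 3549, 3927]
r4 m[φ0→cld] = [252, 247, 332]
r4 m[φ1→cld] = [15, 19, 18]
r4 m[φ1→sprk] = [3206, 4946, 4405]
r4 m[φ2→cld] = [147, 172, 69]
r4 m[φ2→rain] = [5237, 4170, 3150]
r4 m[φ3→wind] = [10, 21, 19]
r4 m[φ3→ice] = [249, 251, 331]
r4 m[φ4→rain] = [11, 9, 5]
r4 m[φ4→wet] = [122, 99, 167]
r4 m[wind→φ0] = [10, 21, 19]
r4 m[wind→φ3] = [5081, 3549, 3927]
r4 m[cld→φ0] = [2205, 3268, 1242]
r4 m[cld→φ1] = [37044, 42484, 22908]
r4 m[cld→φ2] = [3780, 4693, 5976]
r4 m[sprk→φ1] = [1, 1, 1]
r4 m[rain→φ2] = [11, 9, 5]
r4 m[rain→φ4] = [5237, 4170, 3150]
r4 m[wet→φ4] = [1, 1, 1]
r4 m[ice→φ3] = [1, 1, 1]
r5 m[φ0→wind] = [43963, 32007, 34917]
r5 m[φ0→cld] = [252, 247, 332]
r5 m[φ1→cld] = [15, 19, 18]
r5 m[φ1→sprk] = [445640, 688704, 640856]
r5 m[φ2→cld] = [147, 172, 69]
r5 m[φ2→rain] = [86324, 64374, 49254]
r5 m[φ3→wind] = [10, 21, 19]
r5 m[φ3→ice] = [60099, 62407, 77446]
r5 m[φ4→rain] = [11, 9, 5]
r5 m[φ4→wet] = [34474, 28264, 48149]
r5 m[wind→φ0] = [10, 21, 19]
r5 m[wind→φ3] = [5081, 3549, 3927]
r5 m[cld→φ0] = [2205, 3268, 1242]
r5 m[cld→φ1] = [37044, 42484, 22908]
r5 m[cld→φ2] = [3780, 4693, 5976]
r5 m[sprk→φ1] = [1, 1, 1]
r5 m[rain→φ2] = [11, 9, 5]
r5 m[rain→φ4] = [5237, 4170, 3150]
r5 m[wet→φ4] = [1, 1, 1]
r5 m[ice→φ3] = [1, 1, 1]
r6 m[φ0→wind] = [43963, 32007, 34917]
r6 m[φ0→cld] = [252, 247, 332]
r6 m[φ1→cld] = [15, 19, 18]
r6 m[φ1→sprk] = [445640, 688704, 640856]
r6 m[φ2→cld] = [147, 172, 69]
r6 m[φ2→rain] = [86324, 64374, 49254]
r6 m[φ3→wind] = [10, 21, 19]
r6 m[φ3→ice] = [60099, 62407, 77446]
r6 m[φ4→rain] = [11, 9, 5]
r6 m[φ4→wet] = [34474, 28264, 48149]
r6 m[wind→φ0] = [10, 21, 19]
r6 m[wind→φ3] = [43963, 32007, 34917]
r6 m[cld→φ0] = [2205, 3268, 1242]
r6 m[cld→φ1] = [37044, 42484, 22908]
r6 m[cld→φ2] = [3780, 4693, 5976]
r6 m[sprk→φ1] = [1, 1, 1]
r6 m[rain→φ2] = [11, 9, 5]
r6 m[rain→φ4] = [86324, 64374, 49254]
r6 m[wet→φ4] = [1, 1, 1]
r6 m[ice→φ3] = [1, 1, 1]
r7 m[φ0→wind] = [43963, 32007, 34917]
r7 m[φ0→cld] = [252, 247, 332]
r7 m[φ1→cld] = [15, 19, 18]
r7 m[φ1→sprk] = [445640, 688704, 640856]
r7 m[φ2→cld] = [147, 172, 69]
r7 m[φ2→rain] = [86324, 64374, 49254]
r7 m[φ3→wind] = [10, 21, 19]
r7 m[φ3→ice] = [533433, 551525, 690242]
r7 m[φ4→rain] = [11, 9, 5]
r7 m[φ4→wet] = [543772, 449158, 782270]
r7 m[wind→φ0] = [10, 21, 19]
r7 m[wind→φ3] = [43963, 32007, 34917]
r7 m[cld→φ0] = [2205, 3268, 1242]
r7 m[cld→φ1] = [37044, 42484, 22908]
r7 m[cld→φ2] = [3780, 4693, 5976]
r7 m[sprk→φ1] = [1, 1, 1]
r7 m[rain→φ2] = [11, 9, 5]
r7 m[rain→φ4] = [86324, 64374, 49254]
r7 m[wet→φ4] = [1, 1, 1]
r7 m[ice→φ3] = [1, 1, 1]
r8 m[φ0→wind] = [43963, 32007, 34917]
r8 m[φ0→cld] = [252, 247, 332]
r8 m[φ1→cld] = [15, 19, 18]
r8 m[φ1→sprk] = [445640, 688704, 640856]
r8 m[φ2→cld] = [147, 172, 69]
r8 m[φ2→rain] = [86324, 64374, 49254]
r8 m[φ3→wind] = [10, 21, 19]
r8 m[φ3→ice] = [533433, 551525, 690242]
r8 m[φ4→rain] = [11, 9, 5]
r8 m[φ4→wet] = [543772, 449158, 782270]
r8 m[wind→φ0] = [10, 21, 19]
r8 m[wind→φ3] = [43963, 32007, 34917]
r8 m[cld→φ0] = [2205, 3268, 1242]
r8 m[cld→φ1] = [37044, 42484, 22908]
r8 m[cld→φ2] = [3780, 4693, 5976]
r8 m[sprk→φ1] = [1, 1, 1]
r8 m[rain→φ2] = [11, 9, 5]
r8 m[rain→φ4] = [86324, 64374, 49254]
r8 m[wet→φ4] = [1, 1, 1]
r8 m[ice→φ3] = [1, 1, 1]
fixed point reached at round 8
b[sprk] = ⊗ incoming = [445640, 688704, 640856]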